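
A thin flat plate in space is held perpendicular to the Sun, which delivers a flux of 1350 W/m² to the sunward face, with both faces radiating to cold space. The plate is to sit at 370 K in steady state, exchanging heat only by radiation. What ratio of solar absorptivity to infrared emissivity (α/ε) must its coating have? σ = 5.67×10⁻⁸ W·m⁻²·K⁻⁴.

Balance: αS·A = εσ·2A·T⁴ ⇒ α/ε = 2σT⁴/S.
α/ε = 2·5.67×10⁻⁸·(370)⁴/1350 = 2·5.67×10⁻⁸·1.874×10¹⁰/1350.

α/ε ≈ 1.57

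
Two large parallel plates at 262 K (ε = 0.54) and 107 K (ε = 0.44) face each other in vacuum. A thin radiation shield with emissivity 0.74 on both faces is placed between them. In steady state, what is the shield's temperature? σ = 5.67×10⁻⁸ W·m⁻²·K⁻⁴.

T_s ≈ 226 K

In steady state the net flux on the hot side equals that on the cold side.
σ(T₁⁴−T_s⁴)/D₁ = σ(T_s⁴−T₂⁴)/D₂, with D₁ = 1/ε₁+1/ε_s−1 = 2.203, D₂ = 1/ε_s+1/ε₂−1 = 2.624.
Solve for T_s⁴: T_s⁴ = (D₂·T₁⁴ + D₁·T₂⁴)/(D₁+D₂) = 2.621×10⁹ K⁴.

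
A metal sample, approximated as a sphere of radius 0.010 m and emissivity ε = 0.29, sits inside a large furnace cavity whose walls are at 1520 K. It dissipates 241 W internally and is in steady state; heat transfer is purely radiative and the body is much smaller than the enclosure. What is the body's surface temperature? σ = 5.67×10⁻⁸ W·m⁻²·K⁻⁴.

For a small grey body in a large enclosure, net radiated power = εσA(T⁴ − T_w⁴).
Steady state: P = εσA(T⁴ − T_w⁴) with A = 4πr² = 0.001257 m².
T⁴ = P/(εσA) + T_w⁴ = 241/(0.29·5.67×10⁻⁸·0.001257) + (1520)⁴
    = 1.166×10¹³ + 5.338×10¹² = 1.700×10¹³ K⁴.

T ≈ 2030 K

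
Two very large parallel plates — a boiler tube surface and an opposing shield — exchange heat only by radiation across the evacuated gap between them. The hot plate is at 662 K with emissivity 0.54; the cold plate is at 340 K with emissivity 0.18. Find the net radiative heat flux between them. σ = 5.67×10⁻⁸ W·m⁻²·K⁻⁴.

q ≈ 1580 W/m²

For two infinite grey parallel plates, q = σ(T₁⁴ − T₂⁴)/(1/ε₁ + 1/ε₂ − 1).
T₁⁴ − T₂⁴ = 1.921×10¹¹ − 1.336×10¹⁰ = 1.787×10¹¹ K⁴.
1/ε₁ + 1/ε₂ − 1 = 1.852 + 5.556 − 1 = 6.407.
q = 5.67×10⁻⁸ × 1.787×10¹¹ / 6.407.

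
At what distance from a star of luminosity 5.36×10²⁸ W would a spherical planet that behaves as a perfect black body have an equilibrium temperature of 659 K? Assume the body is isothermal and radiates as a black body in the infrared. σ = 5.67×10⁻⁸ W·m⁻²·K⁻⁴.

For an isothermal black-emitting sphere, (1−a)S·πr² = σ·4πr²·T⁴ ⇒ S = 4σT⁴/(1−a).
S = 4·5.67×10⁻⁸·(659)⁴/1.00 = 42770 W/m².
Flux falls as S = L/(4πd²), so d = √(L/(4πS)) = √(5.36×10²⁸/(4π·42770)).

d ≈ 3.16×10¹¹ m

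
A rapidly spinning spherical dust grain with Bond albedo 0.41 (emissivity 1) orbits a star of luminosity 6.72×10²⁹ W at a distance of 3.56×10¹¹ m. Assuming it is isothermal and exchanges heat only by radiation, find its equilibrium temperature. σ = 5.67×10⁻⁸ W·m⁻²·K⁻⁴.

T ≈ 1020 K

First find the stellar flux at distance d: S = L/(4πd²) = 6.72×10²⁹/(4π·(3.56×10¹¹)²) = 4.219×10⁵ W/m².
For an isothermal sphere, absorbed (1−a)S·πr² = emitted σ·4πr²·T⁴, so T⁴ = (1−a)S/(4σ).
T⁴ = 0.590·4.219×10⁵/(4·5.67×10⁻⁸) = 1.098×10¹² K⁴.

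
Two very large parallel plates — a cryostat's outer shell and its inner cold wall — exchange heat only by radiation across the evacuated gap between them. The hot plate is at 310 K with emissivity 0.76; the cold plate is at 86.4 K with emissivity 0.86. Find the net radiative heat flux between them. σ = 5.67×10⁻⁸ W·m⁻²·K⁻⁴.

For two infinite grey parallel plates, q = σ(T₁⁴ − T₂⁴)/(1/ε₁ + 1/ε₂ − 1).
T₁⁴ − T₂⁴ = 9.235×10⁹ − 5.573×10⁷ = 9.179×10⁹ K⁴.
1/ε₁ + 1/ε₂ − 1 = 1.316 + 1.163 − 1 = 1.479.
q = 5.67×10⁻⁸ × 9.179×10⁹ / 1.479.

q ≈ 352 W/m²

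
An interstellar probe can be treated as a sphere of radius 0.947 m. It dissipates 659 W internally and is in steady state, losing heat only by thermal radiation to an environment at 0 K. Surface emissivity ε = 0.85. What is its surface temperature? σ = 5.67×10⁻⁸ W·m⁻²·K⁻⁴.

T ≈ 187 K

Steady state: internal power = radiated power, P = εσA T⁴.
Radiating area A = 4πr² = 11.27 m².
T⁴ = P/(εσA) = 659/(0.85·5.67×10⁻⁸·11.27) = 1.213×10⁹ K⁴.
T = (1.213×10⁹)^(1/4).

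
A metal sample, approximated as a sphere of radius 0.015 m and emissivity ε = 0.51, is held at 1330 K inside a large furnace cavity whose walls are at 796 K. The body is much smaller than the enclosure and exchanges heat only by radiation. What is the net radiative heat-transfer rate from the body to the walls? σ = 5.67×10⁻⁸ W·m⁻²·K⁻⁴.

P_net ≈ 223 W

For a small grey body in a large enclosure: P_net = εσA(T_body⁴ − T_wall⁴).
A = 4πr² = 0.002827 m²; T_body⁴ − T_wall⁴ = 3.129×10¹² − 4.015×10¹¹ = 2.728×10¹² K⁴.
|P_net| = 0.51·5.67×10⁻⁸·0.002827·2.728×10¹².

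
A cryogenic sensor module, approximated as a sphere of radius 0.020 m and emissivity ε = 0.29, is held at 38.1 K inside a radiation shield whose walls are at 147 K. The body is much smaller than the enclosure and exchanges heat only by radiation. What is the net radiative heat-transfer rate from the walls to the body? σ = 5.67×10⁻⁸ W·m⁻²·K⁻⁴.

P_net ≈ 0.0384 W

For a small grey body in a large enclosure: P_net = εσA(T_body⁴ − T_wall⁴).
A = 4πr² = 0.005027 m²; T_body⁴ − T_wall⁴ = 2.107×10⁶ − 4.669×10⁸ = -4.648×10⁸ K⁴.
|P_net| = 0.29·5.67×10⁻⁸·0.005027·4.648×10⁸.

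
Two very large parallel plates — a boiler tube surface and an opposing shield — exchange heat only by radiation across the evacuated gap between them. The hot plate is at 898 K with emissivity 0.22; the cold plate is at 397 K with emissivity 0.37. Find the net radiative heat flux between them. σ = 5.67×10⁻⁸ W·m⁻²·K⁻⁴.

q ≈ 5680 W/m²

For two infinite grey parallel plates, q = σ(T₁⁴ − T₂⁴)/(1/ε₁ + 1/ε₂ − 1).
T₁⁴ − T₂⁴ = 6.503×10¹¹ − 2.484×10¹⁰ = 6.254×10¹¹ K⁴.
1/ε₁ + 1/ε₂ − 1 = 4.545 + 2.703 − 1 = 6.248.
q = 5.67×10⁻⁸ × 6.254×10¹¹ / 6.248.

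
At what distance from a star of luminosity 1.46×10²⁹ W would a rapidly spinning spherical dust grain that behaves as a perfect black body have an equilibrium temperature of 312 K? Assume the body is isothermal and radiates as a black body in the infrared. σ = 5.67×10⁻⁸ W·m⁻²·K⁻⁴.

For an isothermal black-emitting sphere, (1−a)S·πr² = σ·4πr²·T⁴ ⇒ S = 4σT⁴/(1−a).
S = 4·5.67×10⁻⁸·(312)⁴/1.00 = 2149 W/m².
Flux falls as S = L/(4πd²), so d = √(L/(4πS)) = √(1.46×10²⁹/(4π·2149)).

d ≈ 2.33×10¹² m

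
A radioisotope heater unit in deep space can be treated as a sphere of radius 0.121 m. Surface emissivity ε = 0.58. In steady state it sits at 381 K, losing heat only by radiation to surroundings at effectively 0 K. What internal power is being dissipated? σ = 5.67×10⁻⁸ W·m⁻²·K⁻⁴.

Steady state: P = εσA T⁴.
A = 4πr² = 0.1840 m²; T⁴ = (381)⁴ = 2.107×10¹⁰ K⁴.
P = 0.58 × 5.67×10⁻⁸ × 0.1840 × 2.107×10¹⁰.

P ≈ 127 W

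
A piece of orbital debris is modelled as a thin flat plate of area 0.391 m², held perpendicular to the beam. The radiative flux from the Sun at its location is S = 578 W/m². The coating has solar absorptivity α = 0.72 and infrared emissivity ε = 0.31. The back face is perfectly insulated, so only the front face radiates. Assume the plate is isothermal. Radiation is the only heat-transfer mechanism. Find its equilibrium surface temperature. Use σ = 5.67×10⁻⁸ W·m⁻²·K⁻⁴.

At equilibrium, absorbed power = emitted power.
Absorbing cross-section = A = 0.3910 m²; emitting surface = A = 0.3910 m² (ratio 1).
αS·A_cross = εσ·A_surf·T⁴  ⇒  T⁴ = αS/(ε·1σ).
T⁴ = 0.720·578/(0.31·1·5.67×10⁻⁸) = 2.368×10¹⁰ K⁴.
T = (2.368×10¹⁰)^(1/4).

T ≈ 392 K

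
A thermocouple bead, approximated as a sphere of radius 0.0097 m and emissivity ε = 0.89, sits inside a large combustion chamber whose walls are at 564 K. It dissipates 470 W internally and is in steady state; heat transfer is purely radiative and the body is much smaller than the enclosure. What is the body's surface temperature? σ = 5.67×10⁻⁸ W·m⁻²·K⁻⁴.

T ≈ 1680 K

For a small grey body in a large enclosure, net radiated power = εσA(T⁴ − T_w⁴).
Steady state: P = εσA(T⁴ − T_w⁴) with A = 4πr² = 0.001182 m².
T⁴ = P/(εσA) + T_w⁴ = 470/(0.89·5.67×10⁻⁸·0.001182) + (564)⁴
    = 7.877×10¹² + 1.012×10¹¹ = 7.978×10¹² K⁴.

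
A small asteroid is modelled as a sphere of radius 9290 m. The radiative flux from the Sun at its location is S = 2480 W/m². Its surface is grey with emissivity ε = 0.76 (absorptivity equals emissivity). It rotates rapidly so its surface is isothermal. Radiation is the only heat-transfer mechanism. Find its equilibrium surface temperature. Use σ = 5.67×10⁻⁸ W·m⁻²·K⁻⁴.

T ≈ 323 K

At equilibrium, absorbed power = emitted power.
Absorbing cross-section = πr² = 2.711×10⁸ m²; emitting surface = 4πr² = 1.085×10⁹ m² (ratio 4).
εS·A_cross = εσ·A_surf·T⁴  ⇒  T⁴ = S/(4σ)   (ε cancels).
T⁴ = 2480/(4·5.67×10⁻⁸) = 1.093×10¹⁰ K⁴.
T = (1.093×10¹⁰)^(1/4).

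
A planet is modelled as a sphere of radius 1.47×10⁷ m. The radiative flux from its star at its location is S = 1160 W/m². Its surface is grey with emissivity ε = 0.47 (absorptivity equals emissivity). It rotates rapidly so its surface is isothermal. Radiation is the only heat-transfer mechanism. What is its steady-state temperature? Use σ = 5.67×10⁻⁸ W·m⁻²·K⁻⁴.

T ≈ 267 K

At equilibrium, absorbed power = emitted power.
Absorbing cross-section = πr² = 6.789×10¹⁴ m²; emitting surface = 4πr² = 2.715×10¹⁵ m² (ratio 4).
εS·A_cross = εσ·A_surf·T⁴  ⇒  T⁴ = S/(4σ)   (ε cancels).
T⁴ = 1160/(4·5.67×10⁻⁸) = 5.115×10⁹ K⁴.
T = (5.115×10⁹)^(1/4).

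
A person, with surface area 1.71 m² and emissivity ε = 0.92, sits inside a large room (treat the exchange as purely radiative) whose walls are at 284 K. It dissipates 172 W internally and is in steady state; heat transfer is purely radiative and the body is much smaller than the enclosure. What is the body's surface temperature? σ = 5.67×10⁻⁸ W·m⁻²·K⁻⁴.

T ≈ 303 K

For a small grey body in a large enclosure, net radiated power = εσA(T⁴ − T_w⁴).
Steady state: P = εσA(T⁴ − T_w⁴) with A = 1.71 m².
T⁴ = P/(εσA) + T_w⁴ = 172/(0.92·5.67×10⁻⁸·1.710) + (284)⁴
    = 1.928×10⁹ + 6.505×10⁹ = 8.434×10⁹ K⁴.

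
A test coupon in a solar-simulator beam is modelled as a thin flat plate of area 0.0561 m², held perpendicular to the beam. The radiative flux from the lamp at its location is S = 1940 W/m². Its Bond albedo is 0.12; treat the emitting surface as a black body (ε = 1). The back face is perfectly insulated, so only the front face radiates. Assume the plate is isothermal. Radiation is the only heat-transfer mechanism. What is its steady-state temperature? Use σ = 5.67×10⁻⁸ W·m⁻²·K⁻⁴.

T ≈ 417 K

At equilibrium, absorbed power = emitted power.
Absorbing cross-section = A = 0.05610 m²; emitting surface = A = 0.05610 m² (ratio 1).
(1−a)S·A_cross = εσ·A_surf·T⁴  ⇒  T⁴ = (1−a)S/(1σ).
T⁴ = 0.880·1940/(1·5.67×10⁻⁸) = 3.011×10¹⁰ K⁴.
T = (3.011×10¹⁰)^(1/4).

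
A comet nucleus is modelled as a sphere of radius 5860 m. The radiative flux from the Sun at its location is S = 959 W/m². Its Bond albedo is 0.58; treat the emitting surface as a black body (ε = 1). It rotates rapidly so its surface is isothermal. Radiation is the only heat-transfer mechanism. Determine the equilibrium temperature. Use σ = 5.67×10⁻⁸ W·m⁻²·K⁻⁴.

At equilibrium, absorbed power = emitted power.
Absorbing cross-section = πr² = 1.079×10⁸ m²; emitting surface = 4πr² = 4.315×10⁸ m² (ratio 4).
(1−a)S·A_cross = εσ·A_surf·T⁴  ⇒  T⁴ = (1−a)S/(4σ).
T⁴ = 0.420·959/(4·5.67×10⁻⁸) = 1.776×10⁹ K⁴.
T = (1.776×10⁹)^(1/4).

T ≈ 205 K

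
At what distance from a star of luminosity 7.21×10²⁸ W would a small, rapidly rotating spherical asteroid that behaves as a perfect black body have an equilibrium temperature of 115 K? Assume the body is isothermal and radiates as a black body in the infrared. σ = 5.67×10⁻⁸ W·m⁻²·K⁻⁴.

d ≈ 1.20×10¹³ m

For an isothermal black-emitting sphere, (1−a)S·πr² = σ·4πr²·T⁴ ⇒ S = 4σT⁴/(1−a).
S = 4·5.67×10⁻⁸·(115)⁴/1.00 = 39.67 W/m².
Flux falls as S = L/(4πd²), so d = √(L/(4πS)) = √(7.21×10²⁸/(4π·39.67)).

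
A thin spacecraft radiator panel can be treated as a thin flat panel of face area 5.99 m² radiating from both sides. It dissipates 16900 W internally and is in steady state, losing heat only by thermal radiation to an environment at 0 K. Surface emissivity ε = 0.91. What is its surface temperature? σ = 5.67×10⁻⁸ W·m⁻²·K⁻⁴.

Steady state: internal power = radiated power, P = εσA T⁴.
Radiating area A = 2·5.99 = 11.98 m².
T⁴ = P/(εσA) = 16900/(0.91·5.67×10⁻⁸·11.98) = 2.734×10¹⁰ K⁴.
T = (2.734×10¹⁰)^(1/4).

T ≈ 407 K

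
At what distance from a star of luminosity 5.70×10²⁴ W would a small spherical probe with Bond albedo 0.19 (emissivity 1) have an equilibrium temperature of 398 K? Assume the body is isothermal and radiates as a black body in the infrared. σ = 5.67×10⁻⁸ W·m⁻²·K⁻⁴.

For an isothermal black-emitting sphere, (1−a)S·πr² = σ·4πr²·T⁴ ⇒ S = 4σT⁴/(1−a).
S = 4·5.67×10⁻⁸·(398)⁴/0.810 = 7026 W/m².
Flux falls as S = L/(4πd²), so d = √(L/(4πS)) = √(5.70×10²⁴/(4π·7026)).

d ≈ 8.04×10⁹ m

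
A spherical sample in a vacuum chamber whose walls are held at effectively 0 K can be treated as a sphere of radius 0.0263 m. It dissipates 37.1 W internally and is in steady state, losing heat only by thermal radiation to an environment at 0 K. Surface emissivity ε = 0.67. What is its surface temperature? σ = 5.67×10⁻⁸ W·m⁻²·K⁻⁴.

T ≈ 579 K

Steady state: internal power = radiated power, P = εσA T⁴.
Radiating area A = 4πr² = 0.008692 m².
T⁴ = P/(εσA) = 37.1/(0.67·5.67×10⁻⁸·0.008692) = 1.124×10¹¹ K⁴.
T = (1.124×10¹¹)^(1/4).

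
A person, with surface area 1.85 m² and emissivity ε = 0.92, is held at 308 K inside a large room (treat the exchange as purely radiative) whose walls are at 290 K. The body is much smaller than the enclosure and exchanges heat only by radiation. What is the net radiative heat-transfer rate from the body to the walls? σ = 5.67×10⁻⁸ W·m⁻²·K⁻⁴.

For a small grey body in a large enclosure: P_net = εσA(T_body⁴ − T_wall⁴).
A = 1.85 m²; T_body⁴ − T_wall⁴ = 8.999×10⁹ − 7.073×10⁹ = 1.926×10⁹ K⁴.
|P_net| = 0.92·5.67×10⁻⁸·1.850·1.926×10⁹.

P_net ≈ 186 W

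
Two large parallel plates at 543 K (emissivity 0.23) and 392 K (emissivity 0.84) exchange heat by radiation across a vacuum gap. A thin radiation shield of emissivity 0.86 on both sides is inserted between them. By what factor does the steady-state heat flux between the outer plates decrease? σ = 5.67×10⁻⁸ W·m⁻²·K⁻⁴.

factor ≈ 1.29

Without shield: q₀ = σΔ(T⁴)/(1/ε₁+1/ε₂−1) with denominator 4.538.
With shield the two gaps are in series; the resistances add: (1/ε₁+1/ε_s−1)+(1/ε_s+1/ε₂−1) = 4.511+1.353 = 5.864.
Heat-flux ratio q₀/q = 5.864/4.538.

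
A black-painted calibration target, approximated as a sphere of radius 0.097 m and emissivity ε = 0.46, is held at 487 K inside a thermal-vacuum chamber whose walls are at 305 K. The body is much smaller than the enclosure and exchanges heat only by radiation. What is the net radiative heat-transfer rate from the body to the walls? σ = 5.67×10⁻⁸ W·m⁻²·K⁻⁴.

For a small grey body in a large enclosure: P_net = εσA(T_body⁴ − T_wall⁴).
A = 4πr² = 0.1182 m²; T_body⁴ − T_wall⁴ = 5.625×10¹⁰ − 8.654×10⁹ = 4.760×10¹⁰ K⁴.
|P_net| = 0.46·5.67×10⁻⁸·0.1182·4.760×10¹⁰.

P_net ≈ 147 W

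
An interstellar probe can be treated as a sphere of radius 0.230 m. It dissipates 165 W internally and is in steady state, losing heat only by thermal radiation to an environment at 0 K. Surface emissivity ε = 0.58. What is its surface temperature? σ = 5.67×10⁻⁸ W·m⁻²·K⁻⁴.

T ≈ 295 K

Steady state: internal power = radiated power, P = εσA T⁴.
Radiating area A = 4πr² = 0.6648 m².
T⁴ = P/(εσA) = 165/(0.58·5.67×10⁻⁸·0.6648) = 7.548×10⁹ K⁴.
T = (7.548×10⁹)^(1/4).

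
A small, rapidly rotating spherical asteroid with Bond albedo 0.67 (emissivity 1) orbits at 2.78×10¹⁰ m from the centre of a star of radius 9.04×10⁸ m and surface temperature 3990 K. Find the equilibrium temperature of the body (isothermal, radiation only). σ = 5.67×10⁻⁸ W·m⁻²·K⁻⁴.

The star's surface emits σT_*⁴; at distance d the flux is S = σT_*⁴(R_*/d)².
S = 5.67×10⁻⁸·(3990)⁴·(9.04×10⁸/2.78×10¹⁰)² = 15200 W/m².
For an isothermal sphere T⁴ = (1−a)S/(4σ) = 2.211×10¹⁰ K⁴.

T ≈ 386 K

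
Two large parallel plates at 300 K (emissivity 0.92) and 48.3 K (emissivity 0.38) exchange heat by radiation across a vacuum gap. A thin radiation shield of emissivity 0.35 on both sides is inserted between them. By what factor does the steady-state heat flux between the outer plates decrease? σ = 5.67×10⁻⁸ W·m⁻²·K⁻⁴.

factor ≈ 2.73

Without shield: q₀ = σΔ(T⁴)/(1/ε₁+1/ε₂−1) with denominator 2.719.
With shield the two gaps are in series; the resistances add: (1/ε₁+1/ε_s−1)+(1/ε_s+1/ε₂−1) = 2.944+4.489 = 7.433.
Heat-flux ratio q₀/q = 7.433/2.719.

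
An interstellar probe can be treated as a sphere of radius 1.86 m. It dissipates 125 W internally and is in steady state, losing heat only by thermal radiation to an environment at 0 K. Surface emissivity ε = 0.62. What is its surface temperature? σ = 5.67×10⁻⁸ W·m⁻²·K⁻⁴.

Steady state: internal power = radiated power, P = εσA T⁴.
Radiating area A = 4πr² = 43.47 m².
T⁴ = P/(εσA) = 125/(0.62·5.67×10⁻⁸·43.47) = 8.179×10⁷ K⁴.
T = (8.179×10⁷)^(1/4).

T ≈ 95.1 K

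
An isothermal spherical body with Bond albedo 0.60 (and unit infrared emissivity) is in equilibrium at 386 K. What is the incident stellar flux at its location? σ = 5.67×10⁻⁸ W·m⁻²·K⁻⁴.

(1−a)S·πr² = σ·4πr²·T⁴ ⇒ S = 4σT⁴/(1−a).
S = 4·5.67×10⁻⁸·2.220×10¹⁰/0.400.

S ≈ 12600 W/m²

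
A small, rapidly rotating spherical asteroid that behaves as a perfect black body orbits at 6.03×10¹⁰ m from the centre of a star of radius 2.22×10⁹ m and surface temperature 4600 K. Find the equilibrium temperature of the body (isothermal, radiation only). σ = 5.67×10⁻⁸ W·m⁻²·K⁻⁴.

T ≈ 624 K

The star's surface emits σT_*⁴; at distance d the flux is S = σT_*⁴(R_*/d)².
S = 5.67×10⁻⁸·(4600)⁴·(2.22×10⁹/6.03×10¹⁰)² = 34410 W/m².
For an isothermal sphere T⁴ = (1−a)S/(4σ) = 1.517×10¹¹ K⁴.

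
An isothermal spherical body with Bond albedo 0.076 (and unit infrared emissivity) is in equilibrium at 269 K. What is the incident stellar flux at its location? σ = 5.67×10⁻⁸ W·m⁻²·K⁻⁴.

(1−a)S·πr² = σ·4πr²·T⁴ ⇒ S = 4σT⁴/(1−a).
S = 4·5.67×10⁻⁸·5.236×10⁹/0.924.

S ≈ 1290 W/m²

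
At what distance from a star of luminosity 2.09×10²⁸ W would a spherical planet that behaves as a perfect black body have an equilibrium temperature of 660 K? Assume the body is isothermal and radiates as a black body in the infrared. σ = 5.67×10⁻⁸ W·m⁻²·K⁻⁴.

d ≈ 1.97×10¹¹ m

For an isothermal black-emitting sphere, (1−a)S·πr² = σ·4πr²·T⁴ ⇒ S = 4σT⁴/(1−a).
S = 4·5.67×10⁻⁸·(660)⁴/1.00 = 43030 W/m².
Flux falls as S = L/(4πd²), so d = √(L/(4πS)) = √(2.09×10²⁸/(4π·43030)).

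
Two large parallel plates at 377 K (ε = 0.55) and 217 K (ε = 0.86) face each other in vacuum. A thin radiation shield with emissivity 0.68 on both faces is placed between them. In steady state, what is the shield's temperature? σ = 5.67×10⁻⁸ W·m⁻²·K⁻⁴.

T_s ≈ 314 K

In steady state the net flux on the hot side equals that on the cold side.
σ(T₁⁴−T_s⁴)/D₁ = σ(T_s⁴−T₂⁴)/D₂, with D₁ = 1/ε₁+1/ε_s−1 = 2.289, D₂ = 1/ε_s+1/ε₂−1 = 1.633.
Solve for T_s⁴: T_s⁴ = (D₂·T₁⁴ + D₁·T₂⁴)/(D₁+D₂) = 9.707×10⁹ K⁴.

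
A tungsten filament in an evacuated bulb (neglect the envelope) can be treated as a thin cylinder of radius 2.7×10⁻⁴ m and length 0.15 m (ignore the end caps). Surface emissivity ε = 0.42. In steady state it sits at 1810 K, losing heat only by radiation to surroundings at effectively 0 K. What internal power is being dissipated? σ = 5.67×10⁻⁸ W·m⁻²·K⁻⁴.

Steady state: P = εσA T⁴.
A = 2πrL = 2.545×10⁻⁴ m²; T⁴ = (1810)⁴ = 1.073×10¹³ K⁴.
P = 0.42 × 5.67×10⁻⁸ × 2.545×10⁻⁴ × 1.073×10¹³.

P ≈ 65.0 W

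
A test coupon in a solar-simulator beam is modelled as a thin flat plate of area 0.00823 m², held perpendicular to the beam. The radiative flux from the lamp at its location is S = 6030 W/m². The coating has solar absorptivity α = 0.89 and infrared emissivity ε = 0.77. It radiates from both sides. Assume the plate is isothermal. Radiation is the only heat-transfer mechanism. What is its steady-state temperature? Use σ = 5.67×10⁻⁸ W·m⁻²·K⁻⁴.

T ≈ 498 K

At equilibrium, absorbed power = emitted power.
Absorbing cross-section = A = 0.008230 m²; emitting surface = 2A = 0.01646 m² (ratio 2).
αS·A_cross = εσ·A_surf·T⁴  ⇒  T⁴ = αS/(ε·2σ).
T⁴ = 0.890·6030/(0.77·2·5.67×10⁻⁸) = 6.146×10¹⁰ K⁴.
T = (6.146×10¹⁰)^(1/4).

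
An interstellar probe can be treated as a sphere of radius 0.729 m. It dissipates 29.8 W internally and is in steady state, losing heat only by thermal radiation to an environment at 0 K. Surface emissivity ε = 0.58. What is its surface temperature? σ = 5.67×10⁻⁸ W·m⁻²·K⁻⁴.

Steady state: internal power = radiated power, P = εσA T⁴.
Radiating area A = 4πr² = 6.678 m².
T⁴ = P/(εσA) = 29.8/(0.58·5.67×10⁻⁸·6.678) = 1.357×10⁸ K⁴.
T = (1.357×10⁸)^(1/4).

T ≈ 108 K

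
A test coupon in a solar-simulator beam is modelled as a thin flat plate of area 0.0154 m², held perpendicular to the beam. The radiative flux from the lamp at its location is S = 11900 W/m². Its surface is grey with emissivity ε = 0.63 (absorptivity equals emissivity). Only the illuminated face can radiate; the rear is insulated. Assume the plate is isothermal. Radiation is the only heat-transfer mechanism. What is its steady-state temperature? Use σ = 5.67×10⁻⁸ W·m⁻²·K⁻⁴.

At equilibrium, absorbed power = emitted power.
Absorbing cross-section = A = 0.01540 m²; emitting surface = A = 0.01540 m² (ratio 1).
εS·A_cross = εσ·A_surf·T⁴  ⇒  T⁴ = S/(1σ)   (ε cancels).
T⁴ = 11900/(1·5.67×10⁻⁸) = 2.099×10¹¹ K⁴.
T = (2.099×10¹¹)^(1/4).

T ≈ 677 K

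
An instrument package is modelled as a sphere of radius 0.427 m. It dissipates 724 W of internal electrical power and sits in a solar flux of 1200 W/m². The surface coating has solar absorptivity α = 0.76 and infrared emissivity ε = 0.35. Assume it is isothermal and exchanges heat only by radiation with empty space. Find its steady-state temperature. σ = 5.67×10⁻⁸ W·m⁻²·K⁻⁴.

T ≈ 407 K

At steady state, absorbed solar power + internal power = radiated power.
Absorbed: α·S·A_cross = 0.76·1200·0.5728 = 522.4 W (cross-section πr²).
Total input = 522.4 + 724 = 1246 W.
Radiated: εσ·A_surf·T⁴ with A_surf = 4πr² = 2.291 m².
T⁴ = 1246/(0.35·5.67×10⁻⁸·2.291) = 2.741×10¹⁰ K⁴.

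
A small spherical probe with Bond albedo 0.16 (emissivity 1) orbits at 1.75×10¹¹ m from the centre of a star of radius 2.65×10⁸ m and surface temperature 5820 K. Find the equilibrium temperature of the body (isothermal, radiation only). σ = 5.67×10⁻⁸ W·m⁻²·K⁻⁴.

The star's surface emits σT_*⁴; at distance d the flux is S = σT_*⁴(R_*/d)².
S = 5.67×10⁻⁸·(5820)⁴·(2.65×10⁸/1.75×10¹¹)² = 149.2 W/m².
For an isothermal sphere T⁴ = (1−a)S/(4σ) = 5.525×10⁸ K⁴.

T ≈ 153 K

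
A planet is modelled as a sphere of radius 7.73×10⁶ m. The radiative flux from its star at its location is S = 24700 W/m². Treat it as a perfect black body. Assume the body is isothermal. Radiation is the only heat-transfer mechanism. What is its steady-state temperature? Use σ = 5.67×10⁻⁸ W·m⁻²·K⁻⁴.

At equilibrium, absorbed power = emitted power.
Absorbing cross-section = πr² = 1.877×10¹⁴ m²; emitting surface = 4πr² = 7.509×10¹⁴ m² (ratio 4).
S·A_cross = εσ·A_surf·T⁴  ⇒  T⁴ = S/(4σ).
T⁴ = 1.00·24700/(4·5.67×10⁻⁸) = 1.089×10¹¹ K⁴.
T = (1.089×10¹¹)^(1/4).

T ≈ 574 K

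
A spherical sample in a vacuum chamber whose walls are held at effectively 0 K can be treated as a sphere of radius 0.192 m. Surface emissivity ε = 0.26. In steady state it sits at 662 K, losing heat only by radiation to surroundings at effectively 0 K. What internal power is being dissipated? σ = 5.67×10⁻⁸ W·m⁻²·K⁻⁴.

Steady state: P = εσA T⁴.
A = 4πr² = 0.4632 m²; T⁴ = (662)⁴ = 1.921×10¹¹ K⁴.
P = 0.26 × 5.67×10⁻⁸ × 0.4632 × 1.921×10¹¹.

P ≈ 1310 W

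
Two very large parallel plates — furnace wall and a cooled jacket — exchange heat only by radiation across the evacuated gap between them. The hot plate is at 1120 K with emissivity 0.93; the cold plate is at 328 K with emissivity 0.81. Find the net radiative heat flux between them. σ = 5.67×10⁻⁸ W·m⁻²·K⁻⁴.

q ≈ 67600 W/m²

For two infinite grey parallel plates, q = σ(T₁⁴ − T₂⁴)/(1/ε₁ + 1/ε₂ − 1).
T₁⁴ − T₂⁴ = 1.574×10¹² − 1.157×10¹⁰ = 1.562×10¹² K⁴.
1/ε₁ + 1/ε₂ − 1 = 1.075 + 1.235 − 1 = 1.310.
q = 5.67×10⁻⁸ × 1.562×10¹² / 1.310.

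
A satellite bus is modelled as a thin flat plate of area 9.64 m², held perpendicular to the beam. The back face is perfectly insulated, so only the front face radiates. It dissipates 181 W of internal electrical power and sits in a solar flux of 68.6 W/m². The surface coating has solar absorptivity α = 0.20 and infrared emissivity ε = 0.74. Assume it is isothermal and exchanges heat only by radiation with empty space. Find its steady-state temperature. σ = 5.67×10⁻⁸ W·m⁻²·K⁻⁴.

T ≈ 167 K

At steady state, absorbed solar power + internal power = radiated power.
Absorbed: α·S·A_cross = 0.20·68.6·9.640 = 132.3 W (cross-section A).
Total input = 132.3 + 181 = 313.3 W.
Radiated: εσ·A_surf·T⁴ with A_surf = A = 9.640 m².
T⁴ = 313.3/(0.74·5.67×10⁻⁸·9.640) = 7.745×10⁸ K⁴.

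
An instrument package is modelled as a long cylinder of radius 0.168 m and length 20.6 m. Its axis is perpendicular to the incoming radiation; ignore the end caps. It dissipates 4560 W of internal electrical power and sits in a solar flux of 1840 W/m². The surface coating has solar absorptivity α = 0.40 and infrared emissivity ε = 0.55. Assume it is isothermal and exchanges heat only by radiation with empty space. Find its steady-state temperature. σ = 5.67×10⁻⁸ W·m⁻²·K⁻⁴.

At steady state, absorbed solar power + internal power = radiated power.
Absorbed: α·S·A_cross = 0.40·1840·6.922 = 5094 W (cross-section 2rL).
Total input = 5094 + 4560 = 9654 W.
Radiated: εσ·A_surf·T⁴ with A_surf = 2πrL = 21.74 m².
T⁴ = 9654/(0.55·5.67×10⁻⁸·21.74) = 1.424×10¹⁰ K⁴.

T ≈ 345 K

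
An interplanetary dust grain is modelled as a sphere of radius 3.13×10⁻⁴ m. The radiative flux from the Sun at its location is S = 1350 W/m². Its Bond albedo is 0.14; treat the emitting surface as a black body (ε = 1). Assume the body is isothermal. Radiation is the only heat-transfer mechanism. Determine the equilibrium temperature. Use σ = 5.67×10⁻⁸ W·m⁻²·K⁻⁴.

T ≈ 267 K

At equilibrium, absorbed power = emitted power.
Absorbing cross-section = πr² = 3.078×10⁻⁷ m²; emitting surface = 4πr² = 1.231×10⁻⁶ m² (ratio 4).
(1−a)S·A_cross = εσ·A_surf·T⁴  ⇒  T⁴ = (1−a)S/(4σ).
T⁴ = 0.860·1350/(4·5.67×10⁻⁸) = 5.119×10⁹ K⁴.
T = (5.119×10⁹)^(1/4).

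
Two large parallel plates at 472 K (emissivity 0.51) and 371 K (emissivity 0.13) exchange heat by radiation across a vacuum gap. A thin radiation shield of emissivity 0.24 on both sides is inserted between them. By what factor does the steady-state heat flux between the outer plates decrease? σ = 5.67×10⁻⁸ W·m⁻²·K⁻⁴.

Without shield: q₀ = σΔ(T⁴)/(1/ε₁+1/ε₂−1) with denominator 8.653.
With shield the two gaps are in series; the resistances add: (1/ε₁+1/ε_s−1)+(1/ε_s+1/ε₂−1) = 5.127+10.86 = 15.99.
Heat-flux ratio q₀/q = 15.99/8.653.

factor ≈ 1.85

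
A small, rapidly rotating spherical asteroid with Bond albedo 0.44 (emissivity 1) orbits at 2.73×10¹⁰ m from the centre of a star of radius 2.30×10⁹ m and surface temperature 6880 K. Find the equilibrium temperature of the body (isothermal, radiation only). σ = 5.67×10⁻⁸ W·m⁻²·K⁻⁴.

T ≈ 1220 K

The star's surface emits σT_*⁴; at distance d the flux is S = σT_*⁴(R_*/d)².
S = 5.67×10⁻⁸·(6880)⁴·(2.30×10⁹/2.73×10¹⁰)² = 9.017×10⁵ W/m².
For an isothermal sphere T⁴ = (1−a)S/(4σ) = 2.226×10¹² K⁴.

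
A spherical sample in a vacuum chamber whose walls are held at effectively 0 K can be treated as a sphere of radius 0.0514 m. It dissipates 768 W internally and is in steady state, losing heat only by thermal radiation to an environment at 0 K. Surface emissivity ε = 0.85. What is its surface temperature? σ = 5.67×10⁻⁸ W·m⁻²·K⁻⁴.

T ≈ 832 K

Steady state: internal power = radiated power, P = εσA T⁴.
Radiating area A = 4πr² = 0.03320 m².
T⁴ = P/(εσA) = 768/(0.85·5.67×10⁻⁸·0.03320) = 4.800×10¹¹ K⁴.
T = (4.800×10¹¹)^(1/4).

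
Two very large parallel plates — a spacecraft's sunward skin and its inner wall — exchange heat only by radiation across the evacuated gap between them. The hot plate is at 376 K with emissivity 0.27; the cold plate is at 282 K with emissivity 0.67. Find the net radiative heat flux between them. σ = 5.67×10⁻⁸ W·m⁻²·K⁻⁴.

For two infinite grey parallel plates, q = σ(T₁⁴ − T₂⁴)/(1/ε₁ + 1/ε₂ − 1).
T₁⁴ − T₂⁴ = 1.999×10¹⁰ − 6.324×10⁹ = 1.366×10¹⁰ K⁴.
1/ε₁ + 1/ε₂ − 1 = 3.704 + 1.493 − 1 = 4.196.
q = 5.67×10⁻⁸ × 1.366×10¹⁰ / 4.196.

q ≈ 185 W/m²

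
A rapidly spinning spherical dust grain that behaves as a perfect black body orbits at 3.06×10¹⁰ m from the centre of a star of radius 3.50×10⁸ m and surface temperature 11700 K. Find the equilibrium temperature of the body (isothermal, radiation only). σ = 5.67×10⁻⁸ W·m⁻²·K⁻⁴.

The star's surface emits σT_*⁴; at distance d the flux is S = σT_*⁴(R_*/d)².
S = 5.67×10⁻⁸·(11700)⁴·(3.50×10⁸/3.06×10¹⁰)² = 1.390×10⁵ W/m².
For an isothermal sphere T⁴ = (1−a)S/(4σ) = 6.129×10¹¹ K⁴.

T ≈ 885 K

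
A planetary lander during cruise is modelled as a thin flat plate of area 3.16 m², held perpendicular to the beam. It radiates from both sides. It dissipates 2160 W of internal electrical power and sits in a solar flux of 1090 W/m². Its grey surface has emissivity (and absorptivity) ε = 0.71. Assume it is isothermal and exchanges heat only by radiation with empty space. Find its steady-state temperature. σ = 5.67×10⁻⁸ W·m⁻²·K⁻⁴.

T ≈ 367 K

At steady state, absorbed solar power + internal power = radiated power.
Absorbed: α·S·A_cross = 0.71·1090·3.160 = 2446 W (cross-section A).
Total input = 2446 + 2160 = 4606 W.
Radiated: εσ·A_surf·T⁴ with A_surf = 2A = 6.320 m².
T⁴ = 4606/(0.71·5.67×10⁻⁸·6.320) = 1.810×10¹⁰ K⁴.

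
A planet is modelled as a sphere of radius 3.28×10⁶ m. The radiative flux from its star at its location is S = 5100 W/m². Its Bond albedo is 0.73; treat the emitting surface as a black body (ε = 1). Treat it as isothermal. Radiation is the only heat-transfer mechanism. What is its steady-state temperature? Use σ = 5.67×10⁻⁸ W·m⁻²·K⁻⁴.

T ≈ 279 K

At equilibrium, absorbed power = emitted power.
Absorbing cross-section = πr² = 3.380×10¹³ m²; emitting surface = 4πr² = 1.352×10¹⁴ m² (ratio 4).
(1−a)S·A_cross = εσ·A_surf·T⁴  ⇒  T⁴ = (1−a)S/(4σ).
T⁴ = 0.270·5100/(4·5.67×10⁻⁸) = 6.071×10⁹ K⁴.
T = (6.071×10⁹)^(1/4).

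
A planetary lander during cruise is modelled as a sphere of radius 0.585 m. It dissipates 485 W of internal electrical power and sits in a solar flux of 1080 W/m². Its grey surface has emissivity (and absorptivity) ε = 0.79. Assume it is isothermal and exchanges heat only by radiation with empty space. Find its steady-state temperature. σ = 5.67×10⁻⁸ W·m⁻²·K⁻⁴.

At steady state, absorbed solar power + internal power = radiated power.
Absorbed: α·S·A_cross = 0.79·1080·1.075 = 917.3 W (cross-section πr²).
Total input = 917.3 + 485 = 1402 W.
Radiated: εσ·A_surf·T⁴ with A_surf = 4πr² = 4.301 m².
T⁴ = 1402/(0.79·5.67×10⁻⁸·4.301) = 7.280×10⁹ K⁴.

T ≈ 292 K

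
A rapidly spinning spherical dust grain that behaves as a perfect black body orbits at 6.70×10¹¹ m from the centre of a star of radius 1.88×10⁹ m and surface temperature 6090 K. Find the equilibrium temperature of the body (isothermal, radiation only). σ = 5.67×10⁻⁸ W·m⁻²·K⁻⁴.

The star's surface emits σT_*⁴; at distance d the flux is S = σT_*⁴(R_*/d)².
S = 5.67×10⁻⁸·(6090)⁴·(1.88×10⁹/6.70×10¹¹)² = 614.1 W/m².
For an isothermal sphere T⁴ = (1−a)S/(4σ) = 2.708×10⁹ K⁴.

T ≈ 228 K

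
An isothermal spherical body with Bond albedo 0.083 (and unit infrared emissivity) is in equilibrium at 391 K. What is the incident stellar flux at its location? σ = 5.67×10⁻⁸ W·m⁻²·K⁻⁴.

(1−a)S·πr² = σ·4πr²·T⁴ ⇒ S = 4σT⁴/(1−a).
S = 4·5.67×10⁻⁸·2.337×10¹⁰/0.917.

S ≈ 5780 W/m²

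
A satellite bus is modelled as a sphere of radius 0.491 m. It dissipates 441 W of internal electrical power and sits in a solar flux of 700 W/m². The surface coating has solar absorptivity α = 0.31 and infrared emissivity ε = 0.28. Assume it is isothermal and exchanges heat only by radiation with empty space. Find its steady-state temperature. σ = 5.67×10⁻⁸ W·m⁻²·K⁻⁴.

T ≈ 335 K

At steady state, absorbed solar power + internal power = radiated power.
Absorbed: α·S·A_cross = 0.31·700·0.7574 = 164.4 W (cross-section πr²).
Total input = 164.4 + 441 = 605.4 W.
Radiated: εσ·A_surf·T⁴ with A_surf = 4πr² = 3.030 m².
T⁴ = 605.4/(0.28·5.67×10⁻⁸·3.030) = 1.259×10¹⁰ K⁴.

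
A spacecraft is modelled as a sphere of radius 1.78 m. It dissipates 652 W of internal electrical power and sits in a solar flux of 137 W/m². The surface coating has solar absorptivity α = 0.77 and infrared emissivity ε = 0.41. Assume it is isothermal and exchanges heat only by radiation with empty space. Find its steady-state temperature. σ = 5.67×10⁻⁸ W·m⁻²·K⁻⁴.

T ≈ 207 K

At steady state, absorbed solar power + internal power = radiated power.
Absorbed: α·S·A_cross = 0.77·137·9.954 = 1050 W (cross-section πr²).
Total input = 1050 + 652 = 1702 W.
Radiated: εσ·A_surf·T⁴ with A_surf = 4πr² = 39.82 m².
T⁴ = 1702/(0.41·5.67×10⁻⁸·39.82) = 1.839×10⁹ K⁴.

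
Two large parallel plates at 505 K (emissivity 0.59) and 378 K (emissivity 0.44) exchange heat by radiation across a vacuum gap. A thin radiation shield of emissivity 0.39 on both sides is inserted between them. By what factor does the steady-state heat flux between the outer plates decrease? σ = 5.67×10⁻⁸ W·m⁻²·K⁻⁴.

Without shield: q₀ = σΔ(T⁴)/(1/ε₁+1/ε₂−1) with denominator 2.968.
With shield the two gaps are in series; the resistances add: (1/ε₁+1/ε_s−1)+(1/ε_s+1/ε₂−1) = 3.259+3.837 = 7.096.
Heat-flux ratio q₀/q = 7.096/2.968.

factor ≈ 2.39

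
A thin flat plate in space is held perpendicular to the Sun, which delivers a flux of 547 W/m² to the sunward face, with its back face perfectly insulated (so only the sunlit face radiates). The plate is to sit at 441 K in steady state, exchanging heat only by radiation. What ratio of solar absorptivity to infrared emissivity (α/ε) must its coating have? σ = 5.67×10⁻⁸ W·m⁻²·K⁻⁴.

Balance: αS·A = εσ·1A·T⁴ ⇒ α/ε = σT⁴/S.
α/ε = 5.67×10⁻⁸·(441)⁴/547 = 5.67×10⁻⁸·3.782×10¹⁰/547.

α/ε ≈ 3.92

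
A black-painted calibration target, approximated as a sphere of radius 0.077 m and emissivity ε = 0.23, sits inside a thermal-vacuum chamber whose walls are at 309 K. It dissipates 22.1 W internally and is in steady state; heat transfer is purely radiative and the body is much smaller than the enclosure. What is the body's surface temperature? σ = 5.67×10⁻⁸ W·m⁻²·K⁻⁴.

For a small grey body in a large enclosure, net radiated power = εσA(T⁴ − T_w⁴).
Steady state: P = εσA(T⁴ − T_w⁴) with A = 4πr² = 0.07451 m².
T⁴ = P/(εσA) + T_w⁴ = 22.1/(0.23·5.67×10⁻⁸·0.07451) + (309)⁴
    = 2.275×10¹⁰ + 9.117×10⁹ = 3.186×10¹⁰ K⁴.

T ≈ 422 K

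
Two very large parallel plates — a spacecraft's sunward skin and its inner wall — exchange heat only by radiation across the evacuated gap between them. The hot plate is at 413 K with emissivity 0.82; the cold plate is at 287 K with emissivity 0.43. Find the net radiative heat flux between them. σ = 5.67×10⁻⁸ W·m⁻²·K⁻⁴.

q ≈ 497 W/m²

For two infinite grey parallel plates, q = σ(T₁⁴ − T₂⁴)/(1/ε₁ + 1/ε₂ − 1).
T₁⁴ − T₂⁴ = 2.909×10¹⁰ − 6.785×10⁹ = 2.231×10¹⁰ K⁴.
1/ε₁ + 1/ε₂ − 1 = 1.220 + 2.326 − 1 = 2.545.
q = 5.67×10⁻⁸ × 2.231×10¹⁰ / 2.545.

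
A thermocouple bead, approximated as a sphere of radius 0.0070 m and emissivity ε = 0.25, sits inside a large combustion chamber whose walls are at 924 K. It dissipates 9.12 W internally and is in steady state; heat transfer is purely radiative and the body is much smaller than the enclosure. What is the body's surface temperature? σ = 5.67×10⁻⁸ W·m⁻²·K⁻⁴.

For a small grey body in a large enclosure, net radiated power = εσA(T⁴ − T_w⁴).
Steady state: P = εσA(T⁴ − T_w⁴) with A = 4πr² = 6.158×10⁻⁴ m².
T⁴ = P/(εσA) + T_w⁴ = 9.12/(0.25·5.67×10⁻⁸·6.158×10⁻⁴) + (924)⁴
    = 1.045×10¹² + 7.289×10¹¹ = 1.774×10¹² K⁴.

T ≈ 1150 K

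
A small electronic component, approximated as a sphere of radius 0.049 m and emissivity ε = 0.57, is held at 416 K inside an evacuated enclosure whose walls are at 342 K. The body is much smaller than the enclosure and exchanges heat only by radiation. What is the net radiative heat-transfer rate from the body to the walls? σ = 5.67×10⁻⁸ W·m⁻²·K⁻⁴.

For a small grey body in a large enclosure: P_net = εσA(T_body⁴ − T_wall⁴).
A = 4πr² = 0.03017 m²; T_body⁴ − T_wall⁴ = 2.995×10¹⁰ − 1.368×10¹⁰ = 1.627×10¹⁰ K⁴.
|P_net| = 0.57·5.67×10⁻⁸·0.03017·1.627×10¹⁰.

P_net ≈ 15.9 W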